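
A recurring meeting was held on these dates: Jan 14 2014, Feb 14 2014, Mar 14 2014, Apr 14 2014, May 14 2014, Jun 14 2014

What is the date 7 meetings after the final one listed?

Jan 14 2015

Gaps: 31, 28, 31, 30, 31 days — not constant. Every event is on the 14th of the month.
Pattern: the 14th of each month.
July 2014: Jul 14 2014.
August 2014: Aug 14 2014.
September 2014: Sep 14 2014.
Next: October 2014 → Oct 14 2014.
November 2014: Nov 14 2014.
Next: December 2014 → Dec 14 2014.
January 2015: Jan 14 2015.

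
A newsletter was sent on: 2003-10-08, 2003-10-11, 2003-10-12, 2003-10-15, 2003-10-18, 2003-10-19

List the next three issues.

The gap pattern 3, 1, 3, 3, 1 repeats every 3 events.
These are the Wednesdays, Saturdays and Sundays of each week.
Next Wednesday: 2003-10-22.
The following Saturday is 2003-10-25.
Next Sunday: 2003-10-26.

2003-10-22, 2003-10-25, 2003-10-26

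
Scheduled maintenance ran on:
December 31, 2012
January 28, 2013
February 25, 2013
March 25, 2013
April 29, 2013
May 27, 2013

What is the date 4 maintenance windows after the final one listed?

All Mondays; the gaps (28, 28, 28, 35, 28) vary with month length.
This is the last Monday of each month.
June 2013 ends with Monday June 24, 2013.
Last Monday of July 2013: July 29, 2013.
Last Monday of August 2013: August 26, 2013.
September 2013 ends with Monday September 30, 2013.

September 30, 2013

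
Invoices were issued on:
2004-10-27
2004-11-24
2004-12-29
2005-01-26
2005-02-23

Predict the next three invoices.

Every date is a Wednesday; gaps 28, 35, 28, 28 days.
Each is the last Wednesday of its month (at least one falls on the 29th or later, ruling out '4th Wednesday').
Last Wednesday of March 2005: 2005-03-30.
April 2005 ends with Wednesday 2005-04-27.
May 2005 ends with Wednesday 2005-05-25.

2005-03-30, 2005-04-27, 2005-05-25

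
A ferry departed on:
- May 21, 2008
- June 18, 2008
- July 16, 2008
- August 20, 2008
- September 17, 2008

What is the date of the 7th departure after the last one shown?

These are Wednesdays at 28- or 35-day spacing (28, 28, 35, 28).
The pattern: 3rd Wednesday of the month.
October 2008 — 3rd Wednesday is October 15, 2008.
November 2008 — 3rd Wednesday is November 19, 2008.
December 2008 — 3rd Wednesday is December 17, 2008.
3rd Wednesday of January 2009: January 21, 2009.
February 2009 — 3rd Wednesday is February 18, 2009.
3rd Wednesday of March 2009: March 18, 2009.
3rd Wednesday of April 2009: April 15, 2009.

April 15, 2009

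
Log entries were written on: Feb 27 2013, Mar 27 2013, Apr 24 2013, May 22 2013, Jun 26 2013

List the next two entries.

Jul 24 2013, Aug 28 2013

All dates are Wednesdays, 28, 28, 28, 35 days apart.
Specifically, the 4th Wednesday of each month.
4th Wednesday of July 2013: Jul 24 2013.
August 2013 — 4th Wednesday is Aug 28 2013.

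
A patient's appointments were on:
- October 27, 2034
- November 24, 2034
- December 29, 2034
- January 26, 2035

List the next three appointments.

February 23, 2035; March 30, 2035; April 27, 2035

These are Fridays with 28, 35, 28-day gaps.
Each is the final Friday of its month — December 29, 2034 is past the 28th, so '4th Friday' doesn't fit.
February 2035 ends with Friday February 23, 2035.
March 2035 ends with Friday March 30, 2035.
Last Friday of April 2035: April 27, 2035.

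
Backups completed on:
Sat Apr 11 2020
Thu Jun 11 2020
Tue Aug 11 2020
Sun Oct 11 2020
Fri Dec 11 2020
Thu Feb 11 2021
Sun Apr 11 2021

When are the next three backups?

Each date is the 11th; the gaps (61, 61, 61, 61, 62, 59) track the month lengths.
The rule is the 11th of every 2 months.
Next: June 2021 → Fri Jun 11 2021.
Next: August 2021 → Wed Aug 11 2021.
October 2021: Mon Oct 11 2021.

Fri Jun 11 2021, Wed Aug 11 2021, Mon Oct 11 2021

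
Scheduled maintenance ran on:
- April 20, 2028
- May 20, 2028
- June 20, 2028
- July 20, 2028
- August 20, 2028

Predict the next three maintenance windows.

Gaps: 30, 31, 30, 31 days — not constant. Every event is on the 20th of the month.
Pattern: the 20th of each month.
September 2028: September 20, 2028.
Next: October 2028 → October 20, 2028.
November 2028: November 20, 2028.

September 20, 2028; October 20, 2028; November 20, 2028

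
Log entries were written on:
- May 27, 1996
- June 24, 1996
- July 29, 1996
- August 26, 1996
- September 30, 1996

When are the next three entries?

All Mondays; the gaps (28, 35, 28, 35) vary with month length.
This is the last Monday of each month.
October 1996 ends with Monday October 28, 1996.
November 1996 ends with Monday November 25, 1996.
Last Monday of December 1996: December 30, 1996.

October 28, 1996; November 25, 1996; December 30, 1996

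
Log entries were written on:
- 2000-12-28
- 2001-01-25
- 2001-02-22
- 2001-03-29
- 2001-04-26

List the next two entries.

Every date is a Thursday; gaps 28, 28, 35, 28 days.
Each is the last Thursday of its month (at least one falls on the 29th or later, ruling out '4th Thursday').
Last Thursday of May 2001: 2001-05-31.
June 2001 ends with Thursday 2001-06-28.

2001-05-31, 2001-06-28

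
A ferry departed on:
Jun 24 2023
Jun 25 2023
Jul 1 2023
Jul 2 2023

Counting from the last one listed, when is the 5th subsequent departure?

Jul 22 2023

The gap pattern 1, 6, 1 repeats every 2 events.
These are the Saturdays and Sundays of each week.
The following Saturday is Jul 8 2023.
The following Sunday is Jul 9 2023.
The following Saturday is Jul 15 2023.
Next Sunday: Jul 16 2023.
The following Saturday is Jul 22 2023.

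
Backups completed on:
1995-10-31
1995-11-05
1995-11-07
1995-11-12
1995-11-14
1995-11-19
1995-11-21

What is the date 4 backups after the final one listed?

Every event lands on a Tuesday or Sunday (gaps cycle 5, 2, 5, 2, 5, 2).
So the schedule is: every Tuesday and Sunday.
The following Sunday is 1995-11-26.
Next Tuesday: 1995-11-28.
Next Sunday: 1995-12-03.
Next Tuesday: 1995-12-05.

1995-12-05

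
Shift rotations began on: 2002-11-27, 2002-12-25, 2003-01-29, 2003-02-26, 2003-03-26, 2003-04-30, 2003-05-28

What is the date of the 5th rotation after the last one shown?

Every date is a Wednesday; gaps 28, 35, 28, 28, 35, 28 days.
Each is the last Wednesday of its month (at least one falls on the 29th or later, ruling out '4th Wednesday').
Last Wednesday of June 2003: 2003-06-25.
Last Wednesday of July 2003: 2003-07-30.
Last Wednesday of August 2003: 2003-08-27.
September 2003 ends with Wednesday 2003-09-24.
October 2003 ends with Wednesday 2003-10-29.

2003-10-29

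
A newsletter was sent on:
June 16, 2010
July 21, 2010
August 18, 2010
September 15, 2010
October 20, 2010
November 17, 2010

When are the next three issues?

December 15, 2010; January 19, 2011; February 16, 2011

These are Wednesdays at 28- or 35-day spacing (35, 28, 28, 35, 28).
The pattern: 3rd Wednesday of the month.
3rd Wednesday of December 2010: December 15, 2010.
January 2011 — 3rd Wednesday is January 19, 2011.
3rd Wednesday of February 2011: February 16, 2011.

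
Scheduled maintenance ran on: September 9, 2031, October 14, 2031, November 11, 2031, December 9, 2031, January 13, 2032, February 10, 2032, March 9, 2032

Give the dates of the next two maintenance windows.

All dates are Tuesdays, 35, 28, 28, 35, 28, 28 days apart.
Specifically, the 2nd Tuesday of each month.
April 2032 — 2nd Tuesday is April 13, 2032.
2nd Tuesday of May 2032: May 11, 2032.

April 13, 2032; May 11, 2032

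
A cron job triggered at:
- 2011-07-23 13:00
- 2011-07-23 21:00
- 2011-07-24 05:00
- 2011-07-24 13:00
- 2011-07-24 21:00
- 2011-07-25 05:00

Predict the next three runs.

2011-07-25 13:00, 2011-07-25 21:00, 2011-07-26 05:00

The interval is a steady 8 hours (8, 8, 8, 8, 8).
2011-07-25 05:00 + 8 h = 2011-07-25 13:00.
2011-07-25 13:00 + 8 h = 2011-07-25 21:00.
2011-07-25 21:00 + 8 h = 2011-07-26 05:00.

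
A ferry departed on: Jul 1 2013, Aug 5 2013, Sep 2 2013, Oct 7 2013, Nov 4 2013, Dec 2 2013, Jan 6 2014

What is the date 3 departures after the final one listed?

These are Mondays at 28- or 35-day spacing (35, 28, 35, 28, 28, 35).
The pattern: 1st Monday of the month.
February 2014 — 1st Monday is Feb 3 2014.
1st Monday of March 2014: Mar 3 2014.
1st Monday of April 2014: Apr 7 2014.

Apr 7 2014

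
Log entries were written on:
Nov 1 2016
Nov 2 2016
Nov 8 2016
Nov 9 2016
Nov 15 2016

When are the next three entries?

Nov 16 2016, Nov 22 2016, Nov 23 2016

The gap pattern 1, 6, 1, 6 repeats every 2 events.
These are the Tuesdays and Wednesdays of each week.
Next Wednesday: Nov 16 2016.
The following Tuesday is Nov 22 2016.
Next Wednesday: Nov 23 2016.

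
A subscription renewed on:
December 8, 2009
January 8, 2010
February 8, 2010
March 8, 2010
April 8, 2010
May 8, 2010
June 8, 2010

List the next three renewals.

Each date is the 8th; the gaps (31, 31, 28, 31, 30, 31) track the month lengths.
The rule is the 8th of each month.
July 2010: July 8, 2010.
Next: August 2010 → August 8, 2010.
September 2010: September 8, 2010.

July 8, 2010; August 8, 2010; September 8, 2010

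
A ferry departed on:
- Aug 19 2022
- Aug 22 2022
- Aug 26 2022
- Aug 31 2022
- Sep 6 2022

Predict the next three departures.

The spacing grows by 1 each time: 3, 4, 5, 6 days.
Next gap: 7 days. Sep 6 2022 + 7 days = Sep 13 2022.
Next gap: 8 days. Sep 13 2022 + 8 days = Sep 21 2022.
Next gap: 9 days. Sep 21 2022 + 9 days = Sep 30 2022.

Sep 13 2022, Sep 21 2022, Sep 30 2022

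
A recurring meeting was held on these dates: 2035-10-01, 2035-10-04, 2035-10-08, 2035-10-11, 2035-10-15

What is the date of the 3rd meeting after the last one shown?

2035-10-25

Every event lands on a Monday or Thursday (gaps cycle 3, 4, 3, 4).
So the schedule is: every Monday and Thursday.
The following Thursday is 2035-10-18.
Next Monday: 2035-10-22.
The following Thursday is 2035-10-25.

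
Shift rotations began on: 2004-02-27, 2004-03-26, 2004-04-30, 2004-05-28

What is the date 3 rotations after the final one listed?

All Fridays; the gaps (28, 35, 28) vary with month length.
This is the last Friday of each month.
Last Friday of June 2004: 2004-06-25.
July 2004 ends with Friday 2004-07-30.
Last Friday of August 2004: 2004-08-27.

2004-08-27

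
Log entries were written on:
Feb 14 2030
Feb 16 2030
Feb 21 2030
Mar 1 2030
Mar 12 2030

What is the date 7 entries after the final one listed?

Gaps: 2, 5, 8, 11 days — each gap is 3 larger than the previous one.
Next gap: 14 days. Mar 12 2030 + 14 days = Mar 26 2030.
Next gap: 17 days. Mar 26 2030 + 17 days = Apr 12 2030.
Next gap: 20 days. Apr 12 2030 + 20 days = May 2 2030.
Next gap: 23 days. May 2 2030 + 23 days = May 25 2030.
Next gap: 26 days. May 25 2030 + 26 days = Jun 20 2030.
Next gap: 29 days. Jun 20 2030 + 29 days = Jul 19 2030.
Next gap: 32 days. Jul 19 2030 + 32 days = Aug 20 2030.

Aug 20 2030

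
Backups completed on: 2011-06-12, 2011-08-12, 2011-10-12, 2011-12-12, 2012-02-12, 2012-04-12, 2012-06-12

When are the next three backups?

Each date is the 12th; the gaps (61, 61, 61, 62, 60, 61) track the month lengths.
The rule is the 12th of every 2 months.
Next: August 2012 → 2012-08-12.
Next: October 2012 → 2012-10-12.
Next: December 2012 → 2012-12-12.

2012-08-12, 2012-10-12, 2012-12-12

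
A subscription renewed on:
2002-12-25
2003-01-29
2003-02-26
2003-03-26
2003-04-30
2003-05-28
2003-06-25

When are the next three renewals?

All Wednesdays; the gaps (35, 28, 28, 35, 28, 28) vary with month length.
This is the last Wednesday of each month.
July 2003 ends with Wednesday 2003-07-30.
August 2003 ends with Wednesday 2003-08-27.
September 2003 ends with Wednesday 2003-09-24.

2003-07-30, 2003-08-27, 2003-09-24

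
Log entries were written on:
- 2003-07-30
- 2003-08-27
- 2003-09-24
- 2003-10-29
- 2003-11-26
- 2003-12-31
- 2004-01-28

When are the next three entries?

These are Wednesdays with 28, 28, 35, 28, 35, 28-day gaps.
Each is the final Wednesday of its month — 2003-07-30 is past the 28th, so '4th Wednesday' doesn't fit.
February 2004 ends with Wednesday 2004-02-25.
March 2004 ends with Wednesday 2004-03-31.
April 2004 ends with Wednesday 2004-04-28.

2004-02-25, 2004-03-31, 2004-04-28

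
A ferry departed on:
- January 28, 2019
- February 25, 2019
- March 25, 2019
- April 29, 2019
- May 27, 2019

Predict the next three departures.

All Mondays; the gaps (28, 28, 35, 28) vary with month length.
This is the last Monday of each month.
June 2019 ends with Monday June 24, 2019.
Last Monday of July 2019: July 29, 2019.
Last Monday of August 2019: August 26, 2019.

June 24, 2019; July 29, 2019; August 26, 2019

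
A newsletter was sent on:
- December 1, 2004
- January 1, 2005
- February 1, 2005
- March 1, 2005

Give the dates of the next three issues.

April 1, 2005; May 1, 2005; June 1, 2005

The day-of-month is always 1 (31, 31, 28 days between events).
So this recurs on the 1st of each month.
Next: April 2005 → April 1, 2005.
Next: May 2005 → May 1, 2005.
June 2005: June 1, 2005.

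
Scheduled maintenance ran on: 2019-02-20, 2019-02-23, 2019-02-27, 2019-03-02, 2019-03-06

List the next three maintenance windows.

2019-03-09, 2019-03-13, 2019-03-16

The gap pattern 3, 4, 3, 4 repeats every 2 events.
These are the Wednesdays and Saturdays of each week.
The following Saturday is 2019-03-09.
The following Wednesday is 2019-03-13.
Next Saturday: 2019-03-16.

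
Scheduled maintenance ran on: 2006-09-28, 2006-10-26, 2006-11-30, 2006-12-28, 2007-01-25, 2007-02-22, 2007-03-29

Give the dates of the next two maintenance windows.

2007-04-26, 2007-05-31

All Thursdays; the gaps (28, 35, 28, 28, 28, 35) vary with month length.
This is the last Thursday of each month.
Last Thursday of April 2007: 2007-04-26.
May 2007 ends with Thursday 2007-05-31.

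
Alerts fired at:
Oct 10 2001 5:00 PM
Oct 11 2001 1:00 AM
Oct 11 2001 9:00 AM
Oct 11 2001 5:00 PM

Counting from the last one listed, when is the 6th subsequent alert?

Spacing: 8, 8, 8 h — constant 8 h.
Oct 11 2001 5:00 PM + 8 h = Oct 12 2001 1:00 AM.
Oct 12 2001 1:00 AM + 8 h = Oct 12 2001 9:00 AM.
Oct 12 2001 9:00 AM + 8 h = Oct 12 2001 5:00 PM.
Oct 12 2001 5:00 PM + 8 h = Oct 13 2001 1:00 AM.
Oct 13 2001 1:00 AM + 8 h = Oct 13 2001 9:00 AM.
Oct 13 2001 9:00 AM + 8 h = Oct 13 2001 5:00 PM.

Oct 13 2001 5:00 PM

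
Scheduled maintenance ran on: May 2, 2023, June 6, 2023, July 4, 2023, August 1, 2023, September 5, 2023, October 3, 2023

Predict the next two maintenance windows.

November 7, 2023; December 5, 2023

These are Tuesdays at 28- or 35-day spacing (35, 28, 28, 35, 28).
The pattern: 1st Tuesday of the month.
November 2023 — 1st Tuesday is November 7, 2023.
1st Tuesday of December 2023: December 5, 2023.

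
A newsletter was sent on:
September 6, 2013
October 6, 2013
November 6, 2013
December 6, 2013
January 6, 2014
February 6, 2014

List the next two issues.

Each date is the 6th; the gaps (30, 31, 30, 31, 31) track the month lengths.
The rule is the 6th of each month.
Next: March 2014 → March 6, 2014.
April 2014: April 6, 2014.

March 6, 2014; April 6, 2014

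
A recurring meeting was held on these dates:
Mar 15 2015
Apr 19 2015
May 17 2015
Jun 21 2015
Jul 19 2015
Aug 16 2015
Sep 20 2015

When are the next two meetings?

Oct 18 2015, Nov 15 2015

These are Sundays at 28- or 35-day spacing (35, 28, 35, 28, 28, 35).
The pattern: 3rd Sunday of the month.
3rd Sunday of October 2015: Oct 18 2015.
3rd Sunday of November 2015: Nov 15 2015.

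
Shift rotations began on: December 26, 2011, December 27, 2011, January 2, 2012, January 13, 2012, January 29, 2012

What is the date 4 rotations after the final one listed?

May 22, 2012

Gaps: 1, 6, 11, 16 days — each gap is 5 larger than the previous one.
Next gap: 21 days. January 29, 2012 + 21 days = February 19, 2012.
Next gap: 26 days. February 19, 2012 + 26 days = March 16, 2012.
Next gap: 31 days. March 16, 2012 + 31 days = April 16, 2012.
Next gap: 36 days. April 16, 2012 + 36 days = May 22, 2012.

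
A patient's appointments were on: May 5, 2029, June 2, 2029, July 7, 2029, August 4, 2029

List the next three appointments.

September 1, 2029; October 6, 2029; November 3, 2029

These are Saturdays at 28- or 35-day spacing (28, 35, 28).
The pattern: 1st Saturday of the month.
1st Saturday of September 2029: September 1, 2029.
October 2029 — 1st Saturday is October 6, 2029.
1st Saturday of November 2029: November 3, 2029.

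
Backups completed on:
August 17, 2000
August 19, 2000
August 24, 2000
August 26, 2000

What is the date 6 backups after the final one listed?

September 16, 2000

Gaps: 2, 5, 2 days — not constant, but cyclic with period 2.
The events fall on every Thursday and Saturday.
Next Thursday: August 31, 2000.
The following Saturday is September 2, 2000.
The following Thursday is September 7, 2000.
Next Saturday: September 9, 2000.
Next Thursday: September 14, 2000.
The following Saturday is September 16, 2000.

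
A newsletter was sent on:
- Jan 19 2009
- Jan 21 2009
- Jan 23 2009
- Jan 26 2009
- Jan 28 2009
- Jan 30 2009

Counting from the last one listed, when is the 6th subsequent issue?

Feb 13 2009

Every event lands on a Monday or Wednesday or Friday (gaps cycle 2, 2, 3, 2, 2).
So the schedule is: every Monday, Wednesday and Friday.
The following Monday is Feb 2 2009.
Next Wednesday: Feb 4 2009.
Next Friday: Feb 6 2009.
The following Monday is Feb 9 2009.
Next Wednesday: Feb 11 2009.
The following Friday is Feb 13 2009.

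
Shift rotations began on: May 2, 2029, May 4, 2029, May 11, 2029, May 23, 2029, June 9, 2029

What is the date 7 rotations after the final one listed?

February 23, 2030

Gaps: 2, 7, 12, 17 days — each gap is 5 larger than the previous one.
Next gap: 22 days. June 9, 2029 + 22 days = July 1, 2029.
Next gap: 27 days. July 1, 2029 + 27 days = July 28, 2029.
Next gap: 32 days. July 28, 2029 + 32 days = August 29, 2029.
Next gap: 37 days. August 29, 2029 + 37 days = October 5, 2029.
Next gap: 42 days. October 5, 2029 + 42 days = November 16, 2029.
Next gap: 47 days. November 16, 2029 + 47 days = January 2, 2030.
Next gap: 52 days. January 2, 2030 + 52 days = February 23, 2030.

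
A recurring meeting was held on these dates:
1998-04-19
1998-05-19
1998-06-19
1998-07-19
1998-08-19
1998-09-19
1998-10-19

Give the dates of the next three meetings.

Each date is the 19th; the gaps (30, 31, 30, 31, 31, 30) track the month lengths.
The rule is the 19th of each month.
Next: November 1998 → 1998-11-19.
Next: December 1998 → 1998-12-19.
Next: January 1999 → 1999-01-19.

1998-11-19, 1998-12-19, 1999-01-19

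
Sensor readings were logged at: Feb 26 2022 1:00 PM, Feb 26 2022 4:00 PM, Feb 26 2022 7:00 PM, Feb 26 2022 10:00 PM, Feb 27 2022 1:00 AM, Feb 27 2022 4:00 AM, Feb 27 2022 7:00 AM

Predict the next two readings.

The interval is a steady 3 hours (3, 3, 3, 3, 3, 3).
Feb 27 2022 7:00 AM + 3 h = Feb 27 2022 10:00 AM.
Feb 27 2022 10:00 AM + 3 h = Feb 27 2022 1:00 PM.

Feb 27 2022 10:00 AM, Feb 27 2022 1:00 PM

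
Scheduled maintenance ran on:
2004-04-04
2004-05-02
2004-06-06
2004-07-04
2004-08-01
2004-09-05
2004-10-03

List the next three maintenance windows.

These are Sundays at 28- or 35-day spacing (28, 35, 28, 28, 35, 28).
The pattern: 1st Sunday of the month.
1st Sunday of November 2004: 2004-11-07.
1st Sunday of December 2004: 2004-12-05.
January 2005 — 1st Sunday is 2005-01-02.

2004-11-07, 2004-12-05, 2005-01-02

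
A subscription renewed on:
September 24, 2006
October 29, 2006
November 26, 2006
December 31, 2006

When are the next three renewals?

These are Sundays with 35, 28, 35-day gaps.
Each is the final Sunday of its month — October 29, 2006 is past the 28th, so '4th Sunday' doesn't fit.
January 2007 ends with Sunday January 28, 2007.
February 2007 ends with Sunday February 25, 2007.
March 2007 ends with Sunday March 25, 2007.

January 28, 2007; February 25, 2007; March 25, 2007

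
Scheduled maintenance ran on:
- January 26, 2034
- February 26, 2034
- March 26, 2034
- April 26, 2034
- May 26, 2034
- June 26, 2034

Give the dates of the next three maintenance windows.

The day-of-month is always 26 (31, 28, 31, 30, 31 days between events).
So this recurs on the 26th of each month.
Next: July 2034 → July 26, 2034.
Next: August 2034 → August 26, 2034.
Next: September 2034 → September 26, 2034.

July 26, 2034; August 26, 2034; September 26, 2034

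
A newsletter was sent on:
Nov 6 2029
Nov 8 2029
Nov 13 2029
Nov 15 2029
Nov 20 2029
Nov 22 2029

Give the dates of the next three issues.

Gaps: 2, 5, 2, 5, 2 days — not constant, but cyclic with period 2.
The events fall on every Tuesday and Thursday.
The following Tuesday is Nov 27 2029.
Next Thursday: Nov 29 2029.
The following Tuesday is Dec 4 2029.

Nov 27 2029, Nov 29 2029, Dec 4 2029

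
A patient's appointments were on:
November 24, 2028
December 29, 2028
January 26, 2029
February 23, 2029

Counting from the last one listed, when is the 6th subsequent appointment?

Every date is a Friday; gaps 35, 28, 28 days.
Each is the last Friday of its month (at least one falls on the 29th or later, ruling out '4th Friday').
March 2029 ends with Friday March 30, 2029.
April 2029 ends with Friday April 27, 2029.
May 2029 ends with Friday May 25, 2029.
June 2029 ends with Friday June 29, 2029.
Last Friday of July 2029: July 27, 2029.
August 2029 ends with Friday August 31, 2029.

August 31, 2029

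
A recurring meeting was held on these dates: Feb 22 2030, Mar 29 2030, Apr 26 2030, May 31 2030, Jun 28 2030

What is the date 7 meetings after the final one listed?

All Fridays; the gaps (35, 28, 35, 28) vary with month length.
This is the last Friday of each month.
Last Friday of July 2030: Jul 26 2030.
Last Friday of August 2030: Aug 30 2030.
September 2030 ends with Friday Sep 27 2030.
Last Friday of October 2030: Oct 25 2030.
November 2030 ends with Friday Nov 29 2030.
December 2030 ends with Friday Dec 27 2030.
Last Friday of January 2031: Jan 31 2031.

Jan 31 2031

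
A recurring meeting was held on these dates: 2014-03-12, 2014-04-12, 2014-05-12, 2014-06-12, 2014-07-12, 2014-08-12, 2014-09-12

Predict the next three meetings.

2014-10-12, 2014-11-12, 2014-12-12

The day-of-month is always 12 (31, 30, 31, 30, 31, 31 days between events).
So this recurs on the 12th of each month.
October 2014: 2014-10-12.
November 2014: 2014-11-12.
Next: December 2014 → 2014-12-12.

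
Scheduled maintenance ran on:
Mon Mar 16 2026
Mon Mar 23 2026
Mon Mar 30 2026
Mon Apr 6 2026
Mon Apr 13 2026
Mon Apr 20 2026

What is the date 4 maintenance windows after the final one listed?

Every event comes 7 days after the last (7, 7, 7, 7, 7).
Mon Apr 20 2026 + 7 days = Mon Apr 27 2026.
Mon Apr 27 2026 + 7 days = Mon May 4 2026.
Mon May 4 2026 + 7 days = Mon May 11 2026.
Mon May 11 2026 + 7 days = Mon May 18 2026.

Mon May 18 2026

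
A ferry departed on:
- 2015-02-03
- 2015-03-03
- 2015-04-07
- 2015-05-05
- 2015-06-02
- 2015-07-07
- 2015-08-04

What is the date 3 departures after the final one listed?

All dates are Tuesdays, 28, 35, 28, 28, 35, 28 days apart.
Specifically, the 1st Tuesday of each month.
September 2015 — 1st Tuesday is 2015-09-01.
October 2015 — 1st Tuesday is 2015-10-06.
1st Tuesday of November 2015: 2015-11-03.

2015-11-03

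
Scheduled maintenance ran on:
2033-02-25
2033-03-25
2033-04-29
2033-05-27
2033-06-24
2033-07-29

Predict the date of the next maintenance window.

These are Fridays with 28, 35, 28, 28, 35-day gaps.
Each is the final Friday of its month — 2033-04-29 is past the 28th, so '4th Friday' doesn't fit.
Last Friday of August 2033: 2033-08-26.

2033-08-26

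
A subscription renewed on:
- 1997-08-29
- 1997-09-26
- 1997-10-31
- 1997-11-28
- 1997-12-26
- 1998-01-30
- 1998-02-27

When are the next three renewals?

1998-03-27, 1998-04-24, 1998-05-29

All Fridays; the gaps (28, 35, 28, 28, 35, 28) vary with month length.
This is the last Friday of each month.
March 1998 ends with Friday 1998-03-27.
Last Friday of April 1998: 1998-04-24.
Last Friday of May 1998: 1998-05-29.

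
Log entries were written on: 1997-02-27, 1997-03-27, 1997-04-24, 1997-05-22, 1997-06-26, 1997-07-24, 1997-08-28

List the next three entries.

These are Thursdays at 28- or 35-day spacing (28, 28, 28, 35, 28, 35).
The pattern: 4th Thursday of the month.
4th Thursday of September 1997: 1997-09-25.
October 1997 — 4th Thursday is 1997-10-23.
November 1997 — 4th Thursday is 1997-11-27.

1997-09-25, 1997-10-23, 1997-11-27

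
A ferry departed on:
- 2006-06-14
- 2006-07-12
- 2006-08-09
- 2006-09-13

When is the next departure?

All dates are Wednesdays, 28, 28, 35 days apart.
Specifically, the 2nd Wednesday of each month.
2nd Wednesday of October 2006: 2006-10-11.

2006-10-11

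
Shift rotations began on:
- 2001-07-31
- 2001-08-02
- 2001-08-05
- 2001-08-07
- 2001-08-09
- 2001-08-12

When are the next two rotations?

2001-08-14, 2001-08-16

The gap pattern 2, 3, 2, 2, 3 repeats every 3 events.
These are the Tuesdays, Thursdays and Sundays of each week.
Next Tuesday: 2001-08-14.
The following Thursday is 2001-08-16.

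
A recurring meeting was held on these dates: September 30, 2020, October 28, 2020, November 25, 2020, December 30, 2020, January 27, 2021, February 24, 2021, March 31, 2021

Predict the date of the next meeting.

April 28, 2021

Every date is a Wednesday; gaps 28, 28, 35, 28, 28, 35 days.
Each is the last Wednesday of its month (at least one falls on the 29th or later, ruling out '4th Wednesday').
Last Wednesday of April 2021: April 28, 2021.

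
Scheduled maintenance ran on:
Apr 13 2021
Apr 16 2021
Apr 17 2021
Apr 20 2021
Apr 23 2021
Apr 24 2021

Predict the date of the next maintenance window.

Every event lands on a Tuesday or Friday or Saturday (gaps cycle 3, 1, 3, 3, 1).
So the schedule is: every Tuesday, Friday and Saturday.
Next Tuesday: Apr 27 2021.

Apr 27 2021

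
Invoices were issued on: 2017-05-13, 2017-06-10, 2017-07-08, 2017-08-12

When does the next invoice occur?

These are Saturdays at 28- or 35-day spacing (28, 28, 35).
The pattern: 2nd Saturday of the month.
September 2017 — 2nd Saturday is 2017-09-09.

2017-09-09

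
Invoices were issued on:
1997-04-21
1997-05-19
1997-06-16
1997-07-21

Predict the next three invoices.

These are Mondays at 28- or 35-day spacing (28, 28, 35).
The pattern: 3rd Monday of the month.
August 1997 — 3rd Monday is 1997-08-18.
3rd Monday of September 1997: 1997-09-15.
3rd Monday of October 1997: 1997-10-20.

1997-08-18, 1997-09-15, 1997-10-20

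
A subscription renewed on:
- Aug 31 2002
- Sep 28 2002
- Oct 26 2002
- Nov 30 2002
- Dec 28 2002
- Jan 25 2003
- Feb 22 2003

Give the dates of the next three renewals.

Mar 29 2003, Apr 26 2003, May 31 2003

All Saturdays; the gaps (28, 28, 35, 28, 28, 28) vary with month length.
This is the last Saturday of each month.
March 2003 ends with Saturday Mar 29 2003.
Last Saturday of April 2003: Apr 26 2003.
May 2003 ends with Saturday May 31 2003.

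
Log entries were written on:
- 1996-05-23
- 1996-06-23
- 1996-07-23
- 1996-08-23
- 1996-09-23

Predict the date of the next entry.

Each date is the 23rd; the gaps (31, 30, 31, 31) track the month lengths.
The rule is the 23rd of each month.
October 1996: 1996-10-23.

1996-10-23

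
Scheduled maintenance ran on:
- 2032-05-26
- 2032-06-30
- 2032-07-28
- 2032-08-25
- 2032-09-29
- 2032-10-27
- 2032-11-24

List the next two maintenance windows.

Every date is a Wednesday; gaps 35, 28, 28, 35, 28, 28 days.
Each is the last Wednesday of its month (at least one falls on the 29th or later, ruling out '4th Wednesday').
December 2032 ends with Wednesday 2032-12-29.
Last Wednesday of January 2033: 2033-01-26.

2032-12-29, 2033-01-26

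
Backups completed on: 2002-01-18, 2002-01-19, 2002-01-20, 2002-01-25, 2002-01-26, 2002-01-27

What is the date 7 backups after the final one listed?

The gap pattern 1, 1, 5, 1, 1 repeats every 3 events.
These are the Fridays, Saturdays and Sundays of each week.
The following Friday is 2002-02-01.
Next Saturday: 2002-02-02.
The following Sunday is 2002-02-03.
Next Friday: 2002-02-08.
The following Saturday is 2002-02-09.
Next Sunday: 2002-02-10.
The following Friday is 2002-02-15.

2002-02-15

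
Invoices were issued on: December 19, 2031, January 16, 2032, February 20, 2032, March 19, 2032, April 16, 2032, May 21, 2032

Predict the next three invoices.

All dates are Fridays, 28, 35, 28, 28, 35 days apart.
Specifically, the 3rd Friday of each month.
3rd Friday of June 2032: June 18, 2032.
July 2032 — 3rd Friday is July 16, 2032.
August 2032 — 3rd Friday is August 20, 2032.

June 18, 2032; July 16, 2032; August 20, 2032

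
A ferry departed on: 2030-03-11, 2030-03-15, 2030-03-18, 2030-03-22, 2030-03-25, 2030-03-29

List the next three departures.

2030-04-01, 2030-04-05, 2030-04-08

Gaps: 4, 3, 4, 3, 4 days — not constant, but cyclic with period 2.
The events fall on every Monday and Friday.
Next Monday: 2030-04-01.
The following Friday is 2030-04-05.
The following Monday is 2030-04-08.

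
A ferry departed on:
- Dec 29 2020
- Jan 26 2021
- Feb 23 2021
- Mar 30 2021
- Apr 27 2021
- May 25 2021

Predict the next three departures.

These are Tuesdays with 28, 28, 35, 28, 28-day gaps.
Each is the final Tuesday of its month — Dec 29 2020 is past the 28th, so '4th Tuesday' doesn't fit.
Last Tuesday of June 2021: Jun 29 2021.
Last Tuesday of July 2021: Jul 27 2021.
Last Tuesday of August 2021: Aug 31 2021.

Jun 29 2021, Jul 27 2021, Aug 31 2021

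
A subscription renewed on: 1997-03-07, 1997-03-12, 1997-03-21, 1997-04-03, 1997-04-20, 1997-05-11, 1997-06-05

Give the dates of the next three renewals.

1997-07-04, 1997-08-06, 1997-09-12

Gaps: 5, 9, 13, 17, 21, 25 days — each gap is 4 larger than the previous one.
Next gap: 29 days. 1997-06-05 + 29 days = 1997-07-04.
Next gap: 33 days. 1997-07-04 + 33 days = 1997-08-06.
Next gap: 37 days. 1997-08-06 + 37 days = 1997-09-12.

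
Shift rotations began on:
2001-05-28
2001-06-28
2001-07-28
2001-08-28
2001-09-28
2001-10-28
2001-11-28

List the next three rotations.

Gaps: 31, 30, 31, 31, 30, 31 days — not constant. Every event is on the 28th of the month.
Pattern: the 28th of each month.
Next: December 2001 → 2001-12-28.
Next: January 2002 → 2002-01-28.
Next: February 2002 → 2002-02-28.

2001-12-28, 2002-01-28, 2002-02-28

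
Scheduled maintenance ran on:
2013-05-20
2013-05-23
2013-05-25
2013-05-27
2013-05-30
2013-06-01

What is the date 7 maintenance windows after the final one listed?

2013-06-17

The gap pattern 3, 2, 2, 3, 2 repeats every 3 events.
These are the Mondays, Thursdays and Saturdays of each week.
Next Monday: 2013-06-03.
Next Thursday: 2013-06-06.
Next Saturday: 2013-06-08.
Next Monday: 2013-06-10.
The following Thursday is 2013-06-13.
Next Saturday: 2013-06-15.
The following Monday is 2013-06-17.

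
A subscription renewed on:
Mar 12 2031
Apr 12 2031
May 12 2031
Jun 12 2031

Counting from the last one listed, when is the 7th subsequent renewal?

Jan 12 2032

Each date is the 12th; the gaps (31, 30, 31) track the month lengths.
The rule is the 12th of each month.
July 2031: Jul 12 2031.
Next: August 2031 → Aug 12 2031.
September 2031: Sep 12 2031.
October 2031: Oct 12 2031.
November 2031: Nov 12 2031.
December 2031: Dec 12 2031.
Next: January 2032 → Jan 12 2032.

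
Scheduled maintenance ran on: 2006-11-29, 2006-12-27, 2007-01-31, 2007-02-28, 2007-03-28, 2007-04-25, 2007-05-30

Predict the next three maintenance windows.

2007-06-27, 2007-07-25, 2007-08-29

Every date is a Wednesday; gaps 28, 35, 28, 28, 28, 35 days.
Each is the last Wednesday of its month (at least one falls on the 29th or later, ruling out '4th Wednesday').
Last Wednesday of June 2007: 2007-06-27.
Last Wednesday of July 2007: 2007-07-25.
August 2007 ends with Wednesday 2007-08-29.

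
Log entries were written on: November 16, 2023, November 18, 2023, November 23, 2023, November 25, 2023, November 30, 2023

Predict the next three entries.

The gap pattern 2, 5, 2, 5 repeats every 2 events.
These are the Thursdays and Saturdays of each week.
Next Saturday: December 2, 2023.
The following Thursday is December 7, 2023.
Next Saturday: December 9, 2023.

December 2, 2023; December 7, 2023; December 9, 2023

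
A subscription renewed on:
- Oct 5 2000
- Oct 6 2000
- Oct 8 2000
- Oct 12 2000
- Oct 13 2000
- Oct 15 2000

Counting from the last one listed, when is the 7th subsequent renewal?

Nov 2 2000

The gap pattern 1, 2, 4, 1, 2 repeats every 3 events.
These are the Thursdays, Fridays and Sundays of each week.
Next Thursday: Oct 19 2000.
The following Friday is Oct 20 2000.
The following Sunday is Oct 22 2000.
The following Thursday is Oct 26 2000.
Next Friday: Oct 27 2000.
The following Sunday is Oct 29 2000.
Next Thursday: Nov 2 2000.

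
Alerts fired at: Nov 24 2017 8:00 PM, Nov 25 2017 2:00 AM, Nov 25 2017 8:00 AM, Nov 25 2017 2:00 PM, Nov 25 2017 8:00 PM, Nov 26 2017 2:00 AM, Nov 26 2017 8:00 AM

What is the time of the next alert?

The interval is a steady 6 hours (6, 6, 6, 6, 6, 6).
Nov 26 2017 8:00 AM + 6 h = Nov 26 2017 2:00 PM.

Nov 26 2017 2:00 PM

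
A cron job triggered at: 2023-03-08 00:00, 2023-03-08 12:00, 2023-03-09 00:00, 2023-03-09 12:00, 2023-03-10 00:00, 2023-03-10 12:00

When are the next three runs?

Spacing: 12, 12, 12, 12, 12 h — constant 12 h.
2023-03-10 12:00 + 12 h = 2023-03-11 00:00.
2023-03-11 00:00 + 12 h = 2023-03-11 12:00.
2023-03-11 12:00 + 12 h = 2023-03-12 00:00.

2023-03-11 00:00, 2023-03-11 12:00, 2023-03-12 00:00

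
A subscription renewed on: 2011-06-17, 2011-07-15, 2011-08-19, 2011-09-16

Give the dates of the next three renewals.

2011-10-21, 2011-11-18, 2011-12-16

All dates are Fridays, 28, 35, 28 days apart.
Specifically, the 3rd Friday of each month.
3rd Friday of October 2011: 2011-10-21.
3rd Friday of November 2011: 2011-11-18.
December 2011 — 3rd Friday is 2011-12-16.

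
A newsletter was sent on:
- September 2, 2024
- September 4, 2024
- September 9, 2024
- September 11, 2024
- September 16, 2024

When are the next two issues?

The gap pattern 2, 5, 2, 5 repeats every 2 events.
These are the Mondays and Wednesdays of each week.
The following Wednesday is September 18, 2024.
Next Monday: September 23, 2024.

September 18, 2024; September 23, 2024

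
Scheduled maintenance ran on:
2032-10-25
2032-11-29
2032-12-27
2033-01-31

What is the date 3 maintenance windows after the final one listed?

2033-04-25

Every date is a Monday; gaps 35, 28, 35 days.
Each is the last Monday of its month (at least one falls on the 29th or later, ruling out '4th Monday').
Last Monday of February 2033: 2033-02-28.
Last Monday of March 2033: 2033-03-28.
April 2033 ends with Monday 2033-04-25.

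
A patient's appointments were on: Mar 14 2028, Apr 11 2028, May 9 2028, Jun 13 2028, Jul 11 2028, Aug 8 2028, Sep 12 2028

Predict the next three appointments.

These are Tuesdays at 28- or 35-day spacing (28, 28, 35, 28, 28, 35).
The pattern: 2nd Tuesday of the month.
October 2028 — 2nd Tuesday is Oct 10 2028.
November 2028 — 2nd Tuesday is Nov 14 2028.
December 2028 — 2nd Tuesday is Dec 12 2028.

Oct 10 2028, Nov 14 2028, Dec 12 2028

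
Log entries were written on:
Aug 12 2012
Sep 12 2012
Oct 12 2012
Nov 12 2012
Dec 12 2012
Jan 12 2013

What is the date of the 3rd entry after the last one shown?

The day-of-month is always 12 (31, 30, 31, 30, 31 days between events).
So this recurs on the 12th of each month.
February 2013: Feb 12 2013.
Next: March 2013 → Mar 12 2013.
April 2013: Apr 12 2013.

Apr 12 2013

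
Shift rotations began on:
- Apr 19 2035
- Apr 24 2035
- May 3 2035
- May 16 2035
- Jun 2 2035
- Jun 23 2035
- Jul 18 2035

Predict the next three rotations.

Gaps: 5, 9, 13, 17, 21, 25 days — each gap is 4 larger than the previous one.
Next gap: 29 days. Jul 18 2035 + 29 days = Aug 16 2035.
Next gap: 33 days. Aug 16 2035 + 33 days = Sep 18 2035.
Next gap: 37 days. Sep 18 2035 + 37 days = Oct 25 2035.

Aug 16 2035, Sep 18 2035, Oct 25 2035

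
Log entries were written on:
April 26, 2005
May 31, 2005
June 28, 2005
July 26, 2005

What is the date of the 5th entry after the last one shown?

December 27, 2005

These are Tuesdays with 35, 28, 28-day gaps.
Each is the final Tuesday of its month — May 31, 2005 is past the 28th, so '4th Tuesday' doesn't fit.
August 2005 ends with Tuesday August 30, 2005.
Last Tuesday of September 2005: September 27, 2005.
Last Tuesday of October 2005: October 25, 2005.
Last Tuesday of November 2005: November 29, 2005.
December 2005 ends with Tuesday December 27, 2005.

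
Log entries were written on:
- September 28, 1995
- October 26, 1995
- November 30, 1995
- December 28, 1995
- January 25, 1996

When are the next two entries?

February 29, 1996; March 28, 1996

All Thursdays; the gaps (28, 35, 28, 28) vary with month length.
This is the last Thursday of each month.
February 1996 ends with Thursday February 29, 1996.
March 1996 ends with Thursday March 28, 1996.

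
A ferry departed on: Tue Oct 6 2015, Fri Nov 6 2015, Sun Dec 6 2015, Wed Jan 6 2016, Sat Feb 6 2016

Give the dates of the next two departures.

Sun Mar 6 2016, Wed Apr 6 2016

The day-of-month is always 6 (31, 30, 31, 31 days between events).
So this recurs on the 6th of each month.
March 2016: Sun Mar 6 2016.
April 2016: Wed Apr 6 2016.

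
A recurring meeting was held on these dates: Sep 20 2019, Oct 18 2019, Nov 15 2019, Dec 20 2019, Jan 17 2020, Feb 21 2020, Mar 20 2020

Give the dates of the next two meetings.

Apr 17 2020, May 15 2020

These are Fridays at 28- or 35-day spacing (28, 28, 35, 28, 35, 28).
The pattern: 3rd Friday of the month.
3rd Friday of April 2020: Apr 17 2020.
3rd Friday of May 2020: May 15 2020.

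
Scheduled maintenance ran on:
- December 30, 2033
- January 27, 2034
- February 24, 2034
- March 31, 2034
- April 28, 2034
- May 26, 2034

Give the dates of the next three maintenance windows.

All Fridays; the gaps (28, 28, 35, 28, 28) vary with month length.
This is the last Friday of each month.
Last Friday of June 2034: June 30, 2034.
Last Friday of July 2034: July 28, 2034.
Last Friday of August 2034: August 25, 2034.

June 30, 2034; July 28, 2034; August 25, 2034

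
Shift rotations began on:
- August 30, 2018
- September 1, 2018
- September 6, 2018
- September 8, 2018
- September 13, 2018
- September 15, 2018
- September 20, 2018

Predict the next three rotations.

September 22, 2018; September 27, 2018; September 29, 2018

The gap pattern 2, 5, 2, 5, 2, 5 repeats every 2 events.
These are the Thursdays and Saturdays of each week.
Next Saturday: September 22, 2018.
The following Thursday is September 27, 2018.
Next Saturday: September 29, 2018.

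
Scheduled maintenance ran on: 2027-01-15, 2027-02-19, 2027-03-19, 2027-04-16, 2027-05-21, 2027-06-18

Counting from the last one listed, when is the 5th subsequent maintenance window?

These are Fridays at 28- or 35-day spacing (35, 28, 28, 35, 28).
The pattern: 3rd Friday of the month.
3rd Friday of July 2027: 2027-07-16.
August 2027 — 3rd Friday is 2027-08-20.
September 2027 — 3rd Friday is 2027-09-17.
October 2027 — 3rd Friday is 2027-10-15.
November 2027 — 3rd Friday is 2027-11-19.

2027-11-19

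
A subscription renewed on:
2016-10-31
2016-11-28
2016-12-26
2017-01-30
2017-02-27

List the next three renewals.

2017-03-27, 2017-04-24, 2017-05-29

Every date is a Monday; gaps 28, 28, 35, 28 days.
Each is the last Monday of its month (at least one falls on the 29th or later, ruling out '4th Monday').
Last Monday of March 2017: 2017-03-27.
Last Monday of April 2017: 2017-04-24.
May 2017 ends with Monday 2017-05-29.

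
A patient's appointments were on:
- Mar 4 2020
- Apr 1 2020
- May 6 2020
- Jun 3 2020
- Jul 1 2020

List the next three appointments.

These are Wednesdays at 28- or 35-day spacing (28, 35, 28, 28).
The pattern: 1st Wednesday of the month.
1st Wednesday of August 2020: Aug 5 2020.
1st Wednesday of September 2020: Sep 2 2020.
1st Wednesday of October 2020: Oct 7 2020.

Aug 5 2020, Sep 2 2020, Oct 7 2020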